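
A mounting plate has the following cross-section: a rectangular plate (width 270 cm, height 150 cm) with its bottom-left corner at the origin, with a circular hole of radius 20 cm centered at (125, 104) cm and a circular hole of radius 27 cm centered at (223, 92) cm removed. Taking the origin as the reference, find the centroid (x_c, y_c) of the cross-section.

Part | A | x̄ᵢ | ȳᵢ | A·x̄ᵢ | A·ȳᵢ
plate | 40500.00 | 135.00 | 75.00 | 5467500.00 | 3037500.00
hole 1 | -1256.64 | 125.00 | 104.00 | -157079.63 | -130690.25
hole 2 | -2290.22 | 223.00 | 92.00 | -510719.29 | -210700.34
Σ | 36953.14 |  |  | 4799701.07 | 2696109.41
x_c = 4799701.07 / 36953.14 = 129.89 cm
y_c = 2696109.41 / 36953.14 = 72.96 cm

x_c = 129.89 cm, y_c = 72.96 cm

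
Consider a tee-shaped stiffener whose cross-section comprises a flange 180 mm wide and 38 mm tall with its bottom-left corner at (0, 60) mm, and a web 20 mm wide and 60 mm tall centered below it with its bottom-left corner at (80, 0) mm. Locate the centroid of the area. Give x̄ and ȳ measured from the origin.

Part | A | x̄ᵢ | ȳᵢ | A·x̄ᵢ | A·ȳᵢ
web | 1200.00 | 90.00 | 30.00 | 108000.00 | 36000.00
flange | 6840.00 | 90.00 | 79.00 | 615600.00 | 540360.00
Σ | 8040.00 |  |  | 723600.00 | 576360.00
x̄ = 723600.00 / 8040.00 = 90.00 mm
ȳ = 576360.00 / 8040.00 = 71.69 mm

x̄ = 90.00 mm, ȳ = 71.69 mm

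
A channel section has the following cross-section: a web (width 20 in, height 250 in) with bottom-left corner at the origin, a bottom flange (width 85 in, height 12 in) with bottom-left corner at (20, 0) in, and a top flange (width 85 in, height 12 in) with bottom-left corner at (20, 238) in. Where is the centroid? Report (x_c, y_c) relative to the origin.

x_c = 25.21 in, y_c = 125.00 in

web: A = 20 × 250 = 5000.00, centroid at (10.00, 125.00).
bottom flange: A = 85 × 12 = 1020.00, centroid at (62.50, 6.00).
top flange: A = 85 × 12 = 1020.00, centroid at (62.50, 244.00).
ΣA = 7040.00 in², ΣAx_c = 177500.00 in³, ΣAy_c = 880000.00 in³.
x_c = 177500.00/7040.00 = 25.21 in; y_c = 880000.00/7040.00 = 125.00 in.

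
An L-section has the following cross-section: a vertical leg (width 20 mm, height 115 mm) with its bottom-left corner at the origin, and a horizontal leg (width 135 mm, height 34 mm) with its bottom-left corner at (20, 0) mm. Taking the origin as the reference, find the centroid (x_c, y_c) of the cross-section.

vertical leg: A = 20 × 115 = 2300.00, centroid at (10.00, 57.50).
horizontal leg: A = 135 × 34 = 4590.00, centroid at (87.50, 17.00).
ΣA = 6890.00 mm², ΣAx_c = 424625.00 mm³, ΣAy_c = 210280.00 mm³.
x_c = 424625.00/6890.00 = 61.63 mm; y_c = 210280.00/6890.00 = 30.52 mm.

x_c = 61.63 mm, y_c = 30.52 mm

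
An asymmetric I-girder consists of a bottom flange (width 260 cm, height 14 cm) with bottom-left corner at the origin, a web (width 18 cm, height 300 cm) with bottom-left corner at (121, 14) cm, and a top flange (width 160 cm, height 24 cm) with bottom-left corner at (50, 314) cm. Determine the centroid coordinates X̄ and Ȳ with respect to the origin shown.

Part | A | x̄ᵢ | ȳᵢ | A·x̄ᵢ | A·ȳᵢ
bottom flange | 3640.00 | 130.00 | 7.00 | 473200.00 | 25480.00
web | 5400.00 | 130.00 | 164.00 | 702000.00 | 885600.00
top flange | 3840.00 | 130.00 | 326.00 | 499200.00 | 1251840.00
Σ | 12880.00 |  |  | 1674400.00 | 2162920.00
X̄ = 1674400.00 / 12880.00 = 130.00 cm
Ȳ = 2162920.00 / 12880.00 = 167.93 cm

X̄ = 130.00 cm, Ȳ = 167.93 cm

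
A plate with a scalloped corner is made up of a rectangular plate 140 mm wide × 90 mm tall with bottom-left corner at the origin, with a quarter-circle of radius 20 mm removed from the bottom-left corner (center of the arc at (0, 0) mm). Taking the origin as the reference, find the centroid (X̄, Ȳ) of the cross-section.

X̄ = 71.57 mm, Ȳ = 45.93 mm

plate: A = 140 × 90 = 12600.00, centroid at (70.00, 45.00).
removed quarter-circle: A = −¼π·20² = -314.16, centroid at (8.49, 8.49).
ΣA = 12285.84 mm², ΣAX̄ = 879333.33 mm³, ΣAȲ = 564333.33 mm³.
X̄ = 879333.33/12285.84 = 71.57 mm; Ȳ = 564333.33/12285.84 = 45.93 mm.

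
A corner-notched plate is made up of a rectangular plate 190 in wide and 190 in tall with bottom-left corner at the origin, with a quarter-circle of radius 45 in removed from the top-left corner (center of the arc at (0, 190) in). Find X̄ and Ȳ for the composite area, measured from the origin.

X̄ = 98.50 in, Ȳ = 91.50 in

plate: A = 190 × 190 = 36100.00, centroid at (95.00, 95.00).
removed quarter-circle: A = −¼π·45² = -1590.43, centroid at (19.10, 170.90).
ΣA = 34509.57 in²
ΣAX̄ = (36100.00)(95.00) + (-1590.43)(19.10) = 3399125.00 in³
ΣAȲ = (36100.00)(95.00) + (-1590.43)(170.90) = 3157693.06 in³
X̄ = 3399125.00 / 34509.57 = 98.50 in
Ȳ = 3157693.06 / 34509.57 = 91.50 in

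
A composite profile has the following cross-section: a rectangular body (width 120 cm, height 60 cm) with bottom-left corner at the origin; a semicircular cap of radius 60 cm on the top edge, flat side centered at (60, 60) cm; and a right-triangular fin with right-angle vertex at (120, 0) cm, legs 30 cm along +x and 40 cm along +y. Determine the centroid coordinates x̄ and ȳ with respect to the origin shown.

x̄ = 63.12 cm, ȳ = 52.57 cm

rectangular body: A = 120 × 60 = 7200.00, centroid at (60.00, 30.00).
semicircular top: A = ½π·60² = 5654.87, centroid at (60.00, 85.46).
triangular fin: A = ½·30·40 = 600.00, centroid at (130.00, 13.33).
ΣA = 13454.87 cm², ΣAx̄ = 849292.01 cm³, ΣAȳ = 707292.01 cm³.
x̄ = 849292.01/13454.87 = 63.12 cm; ȳ = 707292.01/13454.87 = 52.57 cm.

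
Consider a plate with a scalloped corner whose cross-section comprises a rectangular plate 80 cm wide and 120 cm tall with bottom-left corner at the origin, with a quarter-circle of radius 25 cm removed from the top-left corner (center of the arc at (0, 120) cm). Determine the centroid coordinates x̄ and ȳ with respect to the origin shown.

plate: A = 80 × 120 = 9600.00, centroid at (40.00, 60.00).
removed quarter-circle: A = −¼π·25² = -490.87, centroid at (10.61, 109.39).
ΣA = 9109.13 cm², ΣAx̄ = 378791.67 cm³, ΣAȳ = 522303.47 cm³.
x̄ = 378791.67/9109.13 = 41.58 cm; ȳ = 522303.47/9109.13 = 57.34 cm.

x̄ = 41.58 cm, ȳ = 57.34 cm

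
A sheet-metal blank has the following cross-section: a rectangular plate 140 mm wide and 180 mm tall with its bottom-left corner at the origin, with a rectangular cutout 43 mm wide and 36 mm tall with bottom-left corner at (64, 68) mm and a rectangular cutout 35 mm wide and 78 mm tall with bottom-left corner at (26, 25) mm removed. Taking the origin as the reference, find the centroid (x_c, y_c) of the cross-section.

plate: A = 140 × 180 = 25200.00, centroid at (70.00, 90.00).
hole 1: A = −(43 × 36) = -1548.00, centroid at (85.50, 86.00).
hole 2: A = −(35 × 78) = -2730.00, centroid at (43.50, 64.00).
ΣA = 20922.00 mm²
ΣAx_c = (25200.00)(70.00) + (-1548.00)(85.50) + (-2730.00)(43.50) = 1512891.00 mm³
ΣAy_c = (25200.00)(90.00) + (-1548.00)(86.00) + (-2730.00)(64.00) = 1960152.00 mm³
x_c = 1512891.00 / 20922.00 = 72.31 mm
y_c = 1960152.00 / 20922.00 = 93.69 mm

x_c = 72.31 mm, y_c = 93.69 mm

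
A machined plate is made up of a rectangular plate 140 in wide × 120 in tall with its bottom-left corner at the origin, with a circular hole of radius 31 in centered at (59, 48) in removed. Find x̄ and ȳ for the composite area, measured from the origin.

plate: A = 140 × 120 = 16800.00, centroid at (70.00, 60.00).
hole: A = −π·31² = -3019.07, centroid at (59.00, 48.00).
ΣA = 13780.93 in²
ΣAx̄ = (16800.00)(70.00) + (-3019.07)(59.00) = 997874.84 in³
ΣAȳ = (16800.00)(60.00) + (-3019.07)(48.00) = 863084.61 in³
x̄ = 997874.84 / 13780.93 = 72.41 in
ȳ = 863084.61 / 13780.93 = 62.63 in

x̄ = 72.41 in, ȳ = 62.63 in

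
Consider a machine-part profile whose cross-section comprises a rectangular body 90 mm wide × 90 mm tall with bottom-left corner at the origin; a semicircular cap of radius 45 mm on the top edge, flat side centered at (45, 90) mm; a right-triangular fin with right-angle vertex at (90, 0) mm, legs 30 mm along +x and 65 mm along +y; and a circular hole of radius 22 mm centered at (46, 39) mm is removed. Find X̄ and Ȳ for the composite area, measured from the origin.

rectangular body: A = 90 × 90 = 8100.00, centroid at (45.00, 45.00).
semicircular top: A = ½π·45² = 3180.86, centroid at (45.00, 109.10).
triangular fin: A = ½·30·65 = 975.00, centroid at (100.00, 21.67).
hole: A = −π·22² = -1520.53, centroid at (46.00, 39.00).
ΣA = 10735.33 mm²
ΣAX̄ = (8100.00)(45.00) + (3180.86)(45.00) + (975.00)(100.00) + (-1520.53)(46.00) = 535194.40 mm³
ΣAȲ = (8100.00)(45.00) + (3180.86)(109.10) + (975.00)(21.67) + (-1520.53)(39.00) = 673351.93 mm³
X̄ = 535194.40 / 10735.33 = 49.85 mm
Ȳ = 673351.93 / 10735.33 = 62.72 mm

X̄ = 49.85 mm, Ȳ = 62.72 mm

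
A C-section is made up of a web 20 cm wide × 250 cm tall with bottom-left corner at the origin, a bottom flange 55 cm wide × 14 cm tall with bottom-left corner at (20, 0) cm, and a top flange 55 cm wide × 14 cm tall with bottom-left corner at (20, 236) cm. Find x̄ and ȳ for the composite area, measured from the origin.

web: A = 20 × 250 = 5000.00, centroid at (10.00, 125.00).
bottom flange: A = 55 × 14 = 770.00, centroid at (47.50, 7.00).
top flange: A = 55 × 14 = 770.00, centroid at (47.50, 243.00).
ΣA = 6540.00 cm², ΣAx̄ = 123150.00 cm³, ΣAȳ = 817500.00 cm³.
x̄ = 123150.00/6540.00 = 18.83 cm; ȳ = 817500.00/6540.00 = 125.00 cm.

x̄ = 18.83 cm, ȳ = 125.00 cm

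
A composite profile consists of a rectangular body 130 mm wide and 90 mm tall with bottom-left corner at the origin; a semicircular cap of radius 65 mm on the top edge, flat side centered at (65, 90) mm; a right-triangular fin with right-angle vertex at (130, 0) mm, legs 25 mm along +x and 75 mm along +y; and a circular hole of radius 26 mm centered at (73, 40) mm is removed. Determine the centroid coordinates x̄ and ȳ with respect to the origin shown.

Part | A | x̄ᵢ | ȳᵢ | A·x̄ᵢ | A·ȳᵢ
rectangular body | 11700.00 | 65.00 | 45.00 | 760500.00 | 526500.00
semicircular top | 6636.61 | 65.00 | 117.59 | 431379.94 | 780378.64
triangular fin | 937.50 | 138.33 | 25.00 | 129687.50 | 23437.50
hole | -2123.72 | 73.00 | 40.00 | -155031.31 | -84948.67
Σ | 17150.40 |  |  | 1166536.13 | 1245367.47
x̄ = 1166536.13 / 17150.40 = 68.02 mm
ȳ = 1245367.47 / 17150.40 = 72.61 mm

x̄ = 68.02 mm, ȳ = 72.61 mm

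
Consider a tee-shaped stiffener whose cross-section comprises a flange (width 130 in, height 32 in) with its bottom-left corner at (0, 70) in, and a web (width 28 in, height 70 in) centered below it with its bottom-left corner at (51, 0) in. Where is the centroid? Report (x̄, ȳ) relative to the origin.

Part | A | x̄ᵢ | ȳᵢ | A·x̄ᵢ | A·ȳᵢ
web | 1960.00 | 65.00 | 35.00 | 127400.00 | 68600.00
flange | 4160.00 | 65.00 | 86.00 | 270400.00 | 357760.00
Σ | 6120.00 |  |  | 397800.00 | 426360.00
x̄ = 397800.00 / 6120.00 = 65.00 in
ȳ = 426360.00 / 6120.00 = 69.67 in

x̄ = 65.00 in, ȳ = 69.67 in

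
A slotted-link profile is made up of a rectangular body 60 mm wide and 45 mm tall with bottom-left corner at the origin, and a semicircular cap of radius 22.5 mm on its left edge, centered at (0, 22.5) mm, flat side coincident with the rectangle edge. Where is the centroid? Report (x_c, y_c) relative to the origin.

x_c = 21.00 mm, y_c = 22.50 mm

Part | A | x̄ᵢ | ȳᵢ | A·x̄ᵢ | A·ȳᵢ
rectangular body | 2700.00 | 30.00 | 22.50 | 81000.00 | 60750.00
semicircular end | 795.22 | -9.55 | 22.50 | -7593.75 | 17892.35
Σ | 3495.22 |  |  | 73406.25 | 78642.35
x_c = 73406.25 / 3495.22 = 21.00 mm
y_c = 78642.35 / 3495.22 = 22.50 mm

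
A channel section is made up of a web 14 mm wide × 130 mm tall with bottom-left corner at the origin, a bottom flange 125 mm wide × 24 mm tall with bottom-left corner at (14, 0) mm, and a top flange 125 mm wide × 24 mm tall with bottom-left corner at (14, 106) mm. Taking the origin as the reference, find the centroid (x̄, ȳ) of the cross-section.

web: A = 14 × 130 = 1820.00, centroid at (7.00, 65.00).
bottom flange: A = 125 × 24 = 3000.00, centroid at (76.50, 12.00).
top flange: A = 125 × 24 = 3000.00, centroid at (76.50, 118.00).
ΣA = 7820.00 mm²
ΣAx̄ = (1820.00)(7.00) + (3000.00)(76.50) + (3000.00)(76.50) = 471740.00 mm³
ΣAȳ = (1820.00)(65.00) + (3000.00)(12.00) + (3000.00)(118.00) = 508300.00 mm³
x̄ = 471740.00 / 7820.00 = 60.32 mm
ȳ = 508300.00 / 7820.00 = 65.00 mm

x̄ = 60.32 mm, ȳ = 65.00 mm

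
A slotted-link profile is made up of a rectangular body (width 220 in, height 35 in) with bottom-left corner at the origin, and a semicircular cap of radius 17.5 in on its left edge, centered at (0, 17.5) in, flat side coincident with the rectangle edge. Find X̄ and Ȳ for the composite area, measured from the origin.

X̄ = 103.10 in, Ȳ = 17.50 in

rectangular body: A = 220 × 35 = 7700.00, centroid at (110.00, 17.50).
semicircular end: A = ½π·17.5² = 481.06, centroid at (-7.43, 17.50).
ΣA = 8181.06 in²
ΣAX̄ = (7700.00)(110.00) + (481.06)(-7.43) = 843427.08 in³
ΣAȲ = (7700.00)(17.50) + (481.06)(17.50) = 143168.49 in³
X̄ = 843427.08 / 8181.06 = 103.10 in
Ȳ = 143168.49 / 8181.06 = 17.50 in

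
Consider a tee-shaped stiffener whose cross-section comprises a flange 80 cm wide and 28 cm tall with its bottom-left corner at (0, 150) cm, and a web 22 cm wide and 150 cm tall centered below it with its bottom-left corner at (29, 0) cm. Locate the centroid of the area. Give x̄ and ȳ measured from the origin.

Part | A | x̄ᵢ | ȳᵢ | A·x̄ᵢ | A·ȳᵢ
web | 3300.00 | 40.00 | 75.00 | 132000.00 | 247500.00
flange | 2240.00 | 40.00 | 164.00 | 89600.00 | 367360.00
Σ | 5540.00 |  |  | 221600.00 | 614860.00
x̄ = 221600.00 / 5540.00 = 40.00 cm
ȳ = 614860.00 / 5540.00 = 110.99 cm

x̄ = 40.00 cm, ȳ = 110.99 cm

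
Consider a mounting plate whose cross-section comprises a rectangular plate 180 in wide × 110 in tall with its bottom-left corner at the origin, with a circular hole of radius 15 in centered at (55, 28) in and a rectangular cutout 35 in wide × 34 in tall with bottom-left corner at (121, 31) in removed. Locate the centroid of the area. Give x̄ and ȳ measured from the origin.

x̄ = 88.16 in, ȳ = 56.53 in

plate: A = 180 × 110 = 19800.00, centroid at (90.00, 55.00).
hole 1: A = −π·15² = -706.86, centroid at (55.00, 28.00).
hole 2: A = −(35 × 34) = -1190.00, centroid at (138.50, 48.00).
ΣA = 17903.14 in²
ΣAx̄ = (19800.00)(90.00) + (-706.86)(55.00) + (-1190.00)(138.50) = 1578307.79 in³
ΣAȳ = (19800.00)(55.00) + (-706.86)(28.00) + (-1190.00)(48.00) = 1012087.97 in³
x̄ = 1578307.79 / 17903.14 = 88.16 in
ȳ = 1012087.97 / 17903.14 = 56.53 in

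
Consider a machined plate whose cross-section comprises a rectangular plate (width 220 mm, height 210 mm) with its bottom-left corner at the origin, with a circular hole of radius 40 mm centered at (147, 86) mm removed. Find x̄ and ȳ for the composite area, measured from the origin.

x̄ = 105.48 mm, ȳ = 107.32 mm

plate: A = 220 × 210 = 46200.00, centroid at (110.00, 105.00).
hole: A = −π·40² = -5026.55, centroid at (147.00, 86.00).
ΣA = 41173.45 mm²
ΣAx̄ = (46200.00)(110.00) + (-5026.55)(147.00) = 4343097.41 mm³
ΣAȳ = (46200.00)(105.00) + (-5026.55)(86.00) = 4418716.85 mm³
x̄ = 4343097.41 / 41173.45 = 105.48 mm
ȳ = 4418716.85 / 41173.45 = 107.32 mm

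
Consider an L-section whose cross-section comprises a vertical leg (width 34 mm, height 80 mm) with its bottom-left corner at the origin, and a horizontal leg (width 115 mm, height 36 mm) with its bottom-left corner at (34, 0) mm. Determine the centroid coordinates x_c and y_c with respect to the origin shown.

vertical leg: A = 34 × 80 = 2720.00, centroid at (17.00, 40.00).
horizontal leg: A = 115 × 36 = 4140.00, centroid at (91.50, 18.00).
ΣA = 6860.00 mm²
ΣAx_c = (2720.00)(17.00) + (4140.00)(91.50) = 425050.00 mm³
ΣAy_c = (2720.00)(40.00) + (4140.00)(18.00) = 183320.00 mm³
x_c = 425050.00 / 6860.00 = 61.96 mm
y_c = 183320.00 / 6860.00 = 26.72 mm

x_c = 61.96 mm, y_c = 26.72 mm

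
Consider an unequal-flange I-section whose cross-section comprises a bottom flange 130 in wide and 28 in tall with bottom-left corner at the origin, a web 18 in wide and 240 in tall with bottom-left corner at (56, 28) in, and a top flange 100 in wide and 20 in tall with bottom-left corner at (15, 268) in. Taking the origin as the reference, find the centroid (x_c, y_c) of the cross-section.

bottom flange: A = 130 × 28 = 3640.00, centroid at (65.00, 14.00).
web: A = 18 × 240 = 4320.00, centroid at (65.00, 148.00).
top flange: A = 100 × 20 = 2000.00, centroid at (65.00, 278.00).
ΣA = 9960.00 in²
ΣAx_c = (3640.00)(65.00) + (4320.00)(65.00) + (2000.00)(65.00) = 647400.00 in³
ΣAy_c = (3640.00)(14.00) + (4320.00)(148.00) + (2000.00)(278.00) = 1246320.00 in³
x_c = 647400.00 / 9960.00 = 65.00 in
y_c = 1246320.00 / 9960.00 = 125.13 in

x_c = 65.00 in, y_c = 125.13 in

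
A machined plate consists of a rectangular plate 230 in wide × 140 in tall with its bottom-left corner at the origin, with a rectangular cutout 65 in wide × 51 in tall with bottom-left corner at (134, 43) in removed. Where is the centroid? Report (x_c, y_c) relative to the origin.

plate: A = 230 × 140 = 32200.00, centroid at (115.00, 70.00).
hole: A = −(65 × 51) = -3315.00, centroid at (166.50, 68.50).
ΣA = 28885.00 in²
ΣAx_c = (32200.00)(115.00) + (-3315.00)(166.50) = 3151052.50 in³
ΣAy_c = (32200.00)(70.00) + (-3315.00)(68.50) = 2026922.50 in³
x_c = 3151052.50 / 28885.00 = 109.09 in
y_c = 2026922.50 / 28885.00 = 70.17 in

x_c = 109.09 in, y_c = 70.17 in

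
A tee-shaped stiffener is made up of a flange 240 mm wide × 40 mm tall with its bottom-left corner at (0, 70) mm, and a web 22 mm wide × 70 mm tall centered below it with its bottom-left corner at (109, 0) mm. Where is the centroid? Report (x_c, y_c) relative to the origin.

x_c = 120.00 mm, y_c = 82.40 mm

web: A = 22 × 70 = 1540.00, centroid at (120.00, 35.00).
flange: A = 240 × 40 = 9600.00, centroid at (120.00, 90.00).
ΣA = 11140.00 mm²
ΣAx_c = (1540.00)(120.00) + (9600.00)(120.00) = 1336800.00 mm³
ΣAy_c = (1540.00)(35.00) + (9600.00)(90.00) = 917900.00 mm³
x_c = 1336800.00 / 11140.00 = 120.00 mm
y_c = 917900.00 / 11140.00 = 82.40 mm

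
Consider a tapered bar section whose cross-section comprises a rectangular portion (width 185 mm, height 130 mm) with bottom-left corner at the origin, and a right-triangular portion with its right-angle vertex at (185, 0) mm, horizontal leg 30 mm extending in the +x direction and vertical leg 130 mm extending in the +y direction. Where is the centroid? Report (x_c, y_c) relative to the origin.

x_c = 100.19 mm, y_c = 63.38 mm

rectangular portion: A = 185 × 130 = 24050.00, centroid at (92.50, 65.00).
triangular portion: A = ½·30·130 = 1950.00, centroid at (195.00, 43.33).
ΣA = 26000.00 mm², ΣAx_c = 2604875.00 mm³, ΣAy_c = 1647750.00 mm³.
x_c = 2604875.00/26000.00 = 100.19 mm; y_c = 1647750.00/26000.00 = 63.38 mm.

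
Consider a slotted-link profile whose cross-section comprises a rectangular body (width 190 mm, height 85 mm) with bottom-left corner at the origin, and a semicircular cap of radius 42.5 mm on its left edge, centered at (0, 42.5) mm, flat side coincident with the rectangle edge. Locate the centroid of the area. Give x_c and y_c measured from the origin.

x_c = 78.11 mm, y_c = 42.50 mm

rectangular body: A = 190 × 85 = 16150.00, centroid at (95.00, 42.50).
semicircular end: A = ½π·42.5² = 2837.25, centroid at (-18.04, 42.50).
ΣA = 18987.25 mm², ΣAx_c = 1483072.92 mm³, ΣAy_c = 806958.16 mm³.
x_c = 1483072.92/18987.25 = 78.11 mm; y_c = 806958.16/18987.25 = 42.50 mm.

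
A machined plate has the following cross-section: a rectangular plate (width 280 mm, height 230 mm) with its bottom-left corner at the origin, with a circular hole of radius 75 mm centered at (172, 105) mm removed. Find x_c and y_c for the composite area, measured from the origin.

x_c = 127.90 mm, y_c = 118.78 mm

plate: A = 280 × 230 = 64400.00, centroid at (140.00, 115.00).
hole: A = −π·75² = -17671.46, centroid at (172.00, 105.00).
ΣA = 46728.54 mm²
ΣAx_c = (64400.00)(140.00) + (-17671.46)(172.00) = 5976509.11 mm³
ΣAy_c = (64400.00)(115.00) + (-17671.46)(105.00) = 5550496.84 mm³
x_c = 5976509.11 / 46728.54 = 127.90 mm
y_c = 5550496.84 / 46728.54 = 118.78 mm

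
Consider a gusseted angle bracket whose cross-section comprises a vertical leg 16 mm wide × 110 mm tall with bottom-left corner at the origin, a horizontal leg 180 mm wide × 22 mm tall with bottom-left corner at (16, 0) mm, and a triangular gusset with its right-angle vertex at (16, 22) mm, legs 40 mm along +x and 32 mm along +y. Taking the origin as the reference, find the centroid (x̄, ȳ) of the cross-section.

vertical leg: A = 16 × 110 = 1760.00, centroid at (8.00, 55.00).
horizontal leg: A = 180 × 22 = 3960.00, centroid at (106.00, 11.00).
gusset: A = ½·40·32 = 640.00, centroid at (29.33, 32.67).
ΣA = 6360.00 mm², ΣAx̄ = 452613.33 mm³, ΣAȳ = 161266.67 mm³.
x̄ = 452613.33/6360.00 = 71.17 mm; ȳ = 161266.67/6360.00 = 25.36 mm.

x̄ = 71.17 mm, ȳ = 25.36 mm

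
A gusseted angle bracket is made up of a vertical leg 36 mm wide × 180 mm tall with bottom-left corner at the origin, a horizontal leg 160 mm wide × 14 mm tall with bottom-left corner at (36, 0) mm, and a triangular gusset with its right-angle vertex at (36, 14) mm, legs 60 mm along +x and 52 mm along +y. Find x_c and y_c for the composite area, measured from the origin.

x_c = 45.12 mm, y_c = 63.01 mm

Part | A | x̄ᵢ | ȳᵢ | A·x̄ᵢ | A·ȳᵢ
vertical leg | 6480.00 | 18.00 | 90.00 | 116640.00 | 583200.00
horizontal leg | 2240.00 | 116.00 | 7.00 | 259840.00 | 15680.00
gusset | 1560.00 | 56.00 | 31.33 | 87360.00 | 48880.00
Σ | 10280.00 |  |  | 463840.00 | 647760.00
x_c = 463840.00 / 10280.00 = 45.12 mm
y_c = 647760.00 / 10280.00 = 63.01 mm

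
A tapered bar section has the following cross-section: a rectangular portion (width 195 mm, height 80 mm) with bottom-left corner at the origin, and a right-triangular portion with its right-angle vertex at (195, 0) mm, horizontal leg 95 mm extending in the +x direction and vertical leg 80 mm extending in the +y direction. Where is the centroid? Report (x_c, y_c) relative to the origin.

x_c = 122.80 mm, y_c = 37.39 mm

rectangular portion: A = 195 × 80 = 15600.00, centroid at (97.50, 40.00).
triangular portion: A = ½·95·80 = 3800.00, centroid at (226.67, 26.67).
ΣA = 19400.00 mm², ΣAx_c = 2382333.33 mm³, ΣAy_c = 725333.33 mm³.
x_c = 2382333.33/19400.00 = 122.80 mm; y_c = 725333.33/19400.00 = 37.39 mm.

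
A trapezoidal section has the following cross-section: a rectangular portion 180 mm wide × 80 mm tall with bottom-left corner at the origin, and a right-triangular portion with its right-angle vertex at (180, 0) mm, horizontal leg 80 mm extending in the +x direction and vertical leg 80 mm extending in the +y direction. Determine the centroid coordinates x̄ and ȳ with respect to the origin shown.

rectangular portion: A = 180 × 80 = 14400.00, centroid at (90.00, 40.00).
triangular portion: A = ½·80·80 = 3200.00, centroid at (206.67, 26.67).
ΣA = 17600.00 mm², ΣAx̄ = 1957333.33 mm³, ΣAȳ = 661333.33 mm³.
x̄ = 1957333.33/17600.00 = 111.21 mm; ȳ = 661333.33/17600.00 = 37.58 mm.

x̄ = 111.21 mm, ȳ = 37.58 mm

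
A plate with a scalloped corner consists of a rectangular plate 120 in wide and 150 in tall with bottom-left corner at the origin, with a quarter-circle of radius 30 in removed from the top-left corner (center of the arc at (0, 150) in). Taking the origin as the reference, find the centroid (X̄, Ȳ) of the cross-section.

Part | A | x̄ᵢ | ȳᵢ | A·x̄ᵢ | A·ȳᵢ
plate | 18000.00 | 60.00 | 75.00 | 1080000.00 | 1350000.00
removed quarter-circle | -706.86 | 12.73 | 137.27 | -9000.00 | -97028.75
Σ | 17293.14 |  |  | 1071000.00 | 1252971.25
X̄ = 1071000.00 / 17293.14 = 61.93 in
Ȳ = 1252971.25 / 17293.14 = 72.45 in

X̄ = 61.93 in, Ȳ = 72.45 in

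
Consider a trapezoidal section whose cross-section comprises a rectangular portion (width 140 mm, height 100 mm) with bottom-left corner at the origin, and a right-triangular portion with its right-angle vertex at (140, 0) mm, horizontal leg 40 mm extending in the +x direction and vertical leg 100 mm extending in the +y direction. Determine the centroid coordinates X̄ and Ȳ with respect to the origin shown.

rectangular portion: A = 140 × 100 = 14000.00, centroid at (70.00, 50.00).
triangular portion: A = ½·40·100 = 2000.00, centroid at (153.33, 33.33).
ΣA = 16000.00 mm², ΣAX̄ = 1286666.67 mm³, ΣAȲ = 766666.67 mm³.
X̄ = 1286666.67/16000.00 = 80.42 mm; Ȳ = 766666.67/16000.00 = 47.92 mm.

X̄ = 80.42 mm, Ȳ = 47.92 mm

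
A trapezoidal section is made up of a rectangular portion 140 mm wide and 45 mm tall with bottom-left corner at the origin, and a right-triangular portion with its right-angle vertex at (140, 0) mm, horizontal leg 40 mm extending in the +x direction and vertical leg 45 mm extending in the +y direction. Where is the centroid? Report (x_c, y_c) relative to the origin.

rectangular portion: A = 140 × 45 = 6300.00, centroid at (70.00, 22.50).
triangular portion: A = ½·40·45 = 900.00, centroid at (153.33, 15.00).
ΣA = 7200.00 mm², ΣAx_c = 579000.00 mm³, ΣAy_c = 155250.00 mm³.
x_c = 579000.00/7200.00 = 80.42 mm; y_c = 155250.00/7200.00 = 21.56 mm.

x_c = 80.42 mm, y_c = 21.56 mm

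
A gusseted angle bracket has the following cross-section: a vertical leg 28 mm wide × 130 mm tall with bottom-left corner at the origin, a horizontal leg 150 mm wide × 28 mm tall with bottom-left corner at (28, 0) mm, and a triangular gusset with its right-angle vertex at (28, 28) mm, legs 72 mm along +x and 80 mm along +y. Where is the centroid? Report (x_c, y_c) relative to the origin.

x_c = 59.08 mm, y_c = 42.24 mm

Part | A | x̄ᵢ | ȳᵢ | A·x̄ᵢ | A·ȳᵢ
vertical leg | 3640.00 | 14.00 | 65.00 | 50960.00 | 236600.00
horizontal leg | 4200.00 | 103.00 | 14.00 | 432600.00 | 58800.00
gusset | 2880.00 | 52.00 | 54.67 | 149760.00 | 157440.00
Σ | 10720.00 |  |  | 633320.00 | 452840.00
x_c = 633320.00 / 10720.00 = 59.08 mm
y_c = 452840.00 / 10720.00 = 42.24 mm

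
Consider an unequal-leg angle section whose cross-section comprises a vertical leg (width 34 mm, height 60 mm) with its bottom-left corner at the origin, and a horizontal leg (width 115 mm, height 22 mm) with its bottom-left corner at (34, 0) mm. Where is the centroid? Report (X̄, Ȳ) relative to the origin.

vertical leg: A = 34 × 60 = 2040.00, centroid at (17.00, 30.00).
horizontal leg: A = 115 × 22 = 2530.00, centroid at (91.50, 11.00).
ΣA = 4570.00 mm², ΣAX̄ = 266175.00 mm³, ΣAȲ = 89030.00 mm³.
X̄ = 266175.00/4570.00 = 58.24 mm; Ȳ = 89030.00/4570.00 = 19.48 mm.

X̄ = 58.24 mm, Ȳ = 19.48 mm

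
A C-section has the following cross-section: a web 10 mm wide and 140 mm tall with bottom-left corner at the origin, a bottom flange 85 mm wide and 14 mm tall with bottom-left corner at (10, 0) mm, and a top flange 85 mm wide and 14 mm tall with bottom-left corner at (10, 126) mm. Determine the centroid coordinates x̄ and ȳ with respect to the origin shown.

web: A = 10 × 140 = 1400.00, centroid at (5.00, 70.00).
bottom flange: A = 85 × 14 = 1190.00, centroid at (52.50, 7.00).
top flange: A = 85 × 14 = 1190.00, centroid at (52.50, 133.00).
ΣA = 3780.00 mm², ΣAx̄ = 131950.00 mm³, ΣAȳ = 264600.00 mm³.
x̄ = 131950.00/3780.00 = 34.91 mm; ȳ = 264600.00/3780.00 = 70.00 mm.

x̄ = 34.91 mm, ȳ = 70.00 mm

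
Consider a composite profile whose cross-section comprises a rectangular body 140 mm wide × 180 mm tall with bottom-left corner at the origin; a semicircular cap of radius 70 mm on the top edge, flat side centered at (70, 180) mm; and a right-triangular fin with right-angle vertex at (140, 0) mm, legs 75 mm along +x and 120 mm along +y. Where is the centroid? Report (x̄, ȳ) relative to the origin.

x̄ = 81.43 mm, ȳ = 108.62 mm

rectangular body: A = 140 × 180 = 25200.00, centroid at (70.00, 90.00).
semicircular top: A = ½π·70² = 7696.90, centroid at (70.00, 209.71).
triangular fin: A = ½·75·120 = 4500.00, centroid at (165.00, 40.00).
ΣA = 37396.90 mm², ΣAx̄ = 3045283.14 mm³, ΣAȳ = 4062109.03 mm³.
x̄ = 3045283.14/37396.90 = 81.43 mm; ȳ = 4062109.03/37396.90 = 108.62 mm.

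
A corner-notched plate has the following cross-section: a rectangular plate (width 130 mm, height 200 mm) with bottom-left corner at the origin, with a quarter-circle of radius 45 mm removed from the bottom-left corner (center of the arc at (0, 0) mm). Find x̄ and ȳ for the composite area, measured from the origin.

x̄ = 67.99 mm, ȳ = 105.27 mm

Part | A | x̄ᵢ | ȳᵢ | A·x̄ᵢ | A·ȳᵢ
plate | 26000.00 | 65.00 | 100.00 | 1690000.00 | 2600000.00
removed quarter-circle | -1590.43 | 19.10 | 19.10 | -30375.00 | -30375.00
Σ | 24409.57 |  |  | 1659625.00 | 2569625.00
x̄ = 1659625.00 / 24409.57 = 67.99 mm
ȳ = 2569625.00 / 24409.57 = 105.27 mm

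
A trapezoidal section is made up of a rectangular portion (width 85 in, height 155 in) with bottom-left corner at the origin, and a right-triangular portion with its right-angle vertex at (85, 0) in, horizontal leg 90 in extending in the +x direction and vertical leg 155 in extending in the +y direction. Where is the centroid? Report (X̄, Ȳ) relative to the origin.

Part | A | x̄ᵢ | ȳᵢ | A·x̄ᵢ | A·ȳᵢ
rectangular portion | 13175.00 | 42.50 | 77.50 | 559937.50 | 1021062.50
triangular portion | 6975.00 | 115.00 | 51.67 | 802125.00 | 360375.00
Σ | 20150.00 |  |  | 1362062.50 | 1381437.50
X̄ = 1362062.50 / 20150.00 = 67.60 in
Ȳ = 1381437.50 / 20150.00 = 68.56 in

X̄ = 67.60 in, Ȳ = 68.56 in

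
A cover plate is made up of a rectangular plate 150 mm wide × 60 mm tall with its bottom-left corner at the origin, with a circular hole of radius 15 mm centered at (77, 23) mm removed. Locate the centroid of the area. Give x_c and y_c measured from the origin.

plate: A = 150 × 60 = 9000.00, centroid at (75.00, 30.00).
hole: A = −π·15² = -706.86, centroid at (77.00, 23.00).
ΣA = 8293.14 mm², ΣAx_c = 620571.91 mm³, ΣAy_c = 253742.26 mm³.
x_c = 620571.91/8293.14 = 74.83 mm; y_c = 253742.26/8293.14 = 30.60 mm.

x_c = 74.83 mm, y_c = 30.60 mm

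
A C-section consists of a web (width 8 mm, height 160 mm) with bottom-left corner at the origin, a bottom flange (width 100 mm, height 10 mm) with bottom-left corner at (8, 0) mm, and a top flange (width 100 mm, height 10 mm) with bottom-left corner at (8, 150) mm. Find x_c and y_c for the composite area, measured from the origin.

Part | A | x̄ᵢ | ȳᵢ | A·x̄ᵢ | A·ȳᵢ
web | 1280.00 | 4.00 | 80.00 | 5120.00 | 102400.00
bottom flange | 1000.00 | 58.00 | 5.00 | 58000.00 | 5000.00
top flange | 1000.00 | 58.00 | 155.00 | 58000.00 | 155000.00
Σ | 3280.00 |  |  | 121120.00 | 262400.00
x_c = 121120.00 / 3280.00 = 36.93 mm
y_c = 262400.00 / 3280.00 = 80.00 mm

x_c = 36.93 mm, y_c = 80.00 mm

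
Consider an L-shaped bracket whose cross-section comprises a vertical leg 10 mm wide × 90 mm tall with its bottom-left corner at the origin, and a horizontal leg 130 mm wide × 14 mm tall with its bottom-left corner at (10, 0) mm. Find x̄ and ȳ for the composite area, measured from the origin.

x̄ = 51.84 mm, ȳ = 19.57 mm

Part | A | x̄ᵢ | ȳᵢ | A·x̄ᵢ | A·ȳᵢ
vertical leg | 900.00 | 5.00 | 45.00 | 4500.00 | 40500.00
horizontal leg | 1820.00 | 75.00 | 7.00 | 136500.00 | 12740.00
Σ | 2720.00 |  |  | 141000.00 | 53240.00
x̄ = 141000.00 / 2720.00 = 51.84 mm
ȳ = 53240.00 / 2720.00 = 19.57 mm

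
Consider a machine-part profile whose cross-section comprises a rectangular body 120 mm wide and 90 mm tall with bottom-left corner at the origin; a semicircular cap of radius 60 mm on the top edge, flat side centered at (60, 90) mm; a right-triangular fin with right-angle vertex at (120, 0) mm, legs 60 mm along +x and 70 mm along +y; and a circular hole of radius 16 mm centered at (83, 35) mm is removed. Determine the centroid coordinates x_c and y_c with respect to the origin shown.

Part | A | x̄ᵢ | ȳᵢ | A·x̄ᵢ | A·ȳᵢ
rectangular body | 10800.00 | 60.00 | 45.00 | 648000.00 | 486000.00
semicircular top | 5654.87 | 60.00 | 115.46 | 339292.01 | 652938.01
triangular fin | 2100.00 | 140.00 | 23.33 | 294000.00 | 49000.00
hole | -804.25 | 83.00 | 35.00 | -66752.56 | -28148.67
Σ | 17750.62 |  |  | 1214539.45 | 1159789.34
x_c = 1214539.45 / 17750.62 = 68.42 mm
y_c = 1159789.34 / 17750.62 = 65.34 mm

x_c = 68.42 mm, y_c = 65.34 mm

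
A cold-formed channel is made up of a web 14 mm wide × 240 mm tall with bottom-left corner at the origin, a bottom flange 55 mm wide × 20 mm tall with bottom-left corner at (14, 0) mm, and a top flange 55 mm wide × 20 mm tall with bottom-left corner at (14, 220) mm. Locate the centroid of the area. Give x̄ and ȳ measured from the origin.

Part | A | x̄ᵢ | ȳᵢ | A·x̄ᵢ | A·ȳᵢ
web | 3360.00 | 7.00 | 120.00 | 23520.00 | 403200.00
bottom flange | 1100.00 | 41.50 | 10.00 | 45650.00 | 11000.00
top flange | 1100.00 | 41.50 | 230.00 | 45650.00 | 253000.00
Σ | 5560.00 |  |  | 114820.00 | 667200.00
x̄ = 114820.00 / 5560.00 = 20.65 mm
ȳ = 667200.00 / 5560.00 = 120.00 mm

x̄ = 20.65 mm, ȳ = 120.00 mm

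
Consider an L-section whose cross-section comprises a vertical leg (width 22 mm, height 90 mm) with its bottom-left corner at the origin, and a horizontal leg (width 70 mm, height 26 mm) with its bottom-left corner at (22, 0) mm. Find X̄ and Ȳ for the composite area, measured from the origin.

X̄ = 33.03 mm, Ȳ = 29.67 mm

Part | A | x̄ᵢ | ȳᵢ | A·x̄ᵢ | A·ȳᵢ
vertical leg | 1980.00 | 11.00 | 45.00 | 21780.00 | 89100.00
horizontal leg | 1820.00 | 57.00 | 13.00 | 103740.00 | 23660.00
Σ | 3800.00 |  |  | 125520.00 | 112760.00
X̄ = 125520.00 / 3800.00 = 33.03 mm
Ȳ = 112760.00 / 3800.00 = 29.67 mm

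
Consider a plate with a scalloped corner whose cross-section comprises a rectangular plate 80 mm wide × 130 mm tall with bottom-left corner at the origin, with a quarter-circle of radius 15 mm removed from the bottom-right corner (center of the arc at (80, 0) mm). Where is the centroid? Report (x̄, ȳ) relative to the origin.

plate: A = 80 × 130 = 10400.00, centroid at (40.00, 65.00).
removed quarter-circle: A = −¼π·15² = -176.71, centroid at (73.63, 6.37).
ΣA = 10223.29 mm², ΣAx̄ = 402987.83 mm³, ΣAȳ = 674875.00 mm³.
x̄ = 402987.83/10223.29 = 39.42 mm; ȳ = 674875.00/10223.29 = 66.01 mm.

x̄ = 39.42 mm, ȳ = 66.01 mm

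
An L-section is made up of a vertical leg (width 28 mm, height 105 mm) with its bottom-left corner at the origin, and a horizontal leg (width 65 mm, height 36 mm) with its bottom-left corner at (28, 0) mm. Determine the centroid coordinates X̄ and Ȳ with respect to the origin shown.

vertical leg: A = 28 × 105 = 2940.00, centroid at (14.00, 52.50).
horizontal leg: A = 65 × 36 = 2340.00, centroid at (60.50, 18.00).
ΣA = 5280.00 mm², ΣAX̄ = 182730.00 mm³, ΣAȲ = 196470.00 mm³.
X̄ = 182730.00/5280.00 = 34.61 mm; Ȳ = 196470.00/5280.00 = 37.21 mm.

X̄ = 34.61 mm, Ȳ = 37.21 mm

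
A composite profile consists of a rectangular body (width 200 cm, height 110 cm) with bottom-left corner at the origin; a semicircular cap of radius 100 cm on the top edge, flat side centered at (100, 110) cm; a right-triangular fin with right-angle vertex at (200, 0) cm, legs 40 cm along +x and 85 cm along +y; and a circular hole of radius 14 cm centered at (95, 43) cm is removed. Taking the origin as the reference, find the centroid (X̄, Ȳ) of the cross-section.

rectangular body: A = 200 × 110 = 22000.00, centroid at (100.00, 55.00).
semicircular top: A = ½π·100² = 15707.96, centroid at (100.00, 152.44).
triangular fin: A = ½·40·85 = 1700.00, centroid at (213.33, 28.33).
hole: A = −π·14² = -615.75, centroid at (95.00, 43.00).
ΣA = 38792.21 cm², ΣAX̄ = 4074966.54 cm³, ΣAȲ = 3626231.95 cm³.
X̄ = 4074966.54/38792.21 = 105.05 cm; Ȳ = 3626231.95/38792.21 = 93.48 cm.

X̄ = 105.05 cm, Ȳ = 93.48 cm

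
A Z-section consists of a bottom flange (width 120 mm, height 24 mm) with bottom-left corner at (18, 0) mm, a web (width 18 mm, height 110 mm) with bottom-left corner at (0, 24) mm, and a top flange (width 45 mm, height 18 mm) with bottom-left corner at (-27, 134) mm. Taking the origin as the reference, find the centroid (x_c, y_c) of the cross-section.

bottom flange: A = 120 × 24 = 2880.00, centroid at (78.00, 12.00).
web: A = 18 × 110 = 1980.00, centroid at (9.00, 79.00).
top flange: A = 45 × 18 = 810.00, centroid at (-4.50, 143.00).
ΣA = 5670.00 mm²
ΣAx_c = (2880.00)(78.00) + (1980.00)(9.00) + (810.00)(-4.50) = 238815.00 mm³
ΣAy_c = (2880.00)(12.00) + (1980.00)(79.00) + (810.00)(143.00) = 306810.00 mm³
x_c = 238815.00 / 5670.00 = 42.12 mm
y_c = 306810.00 / 5670.00 = 54.11 mm

x_c = 42.12 mm, y_c = 54.11 mm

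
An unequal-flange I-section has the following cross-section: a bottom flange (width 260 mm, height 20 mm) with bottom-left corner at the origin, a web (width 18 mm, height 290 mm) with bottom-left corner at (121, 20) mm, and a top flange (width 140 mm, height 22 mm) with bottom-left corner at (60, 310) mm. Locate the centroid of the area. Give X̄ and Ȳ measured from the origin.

bottom flange: A = 260 × 20 = 5200.00, centroid at (130.00, 10.00).
web: A = 18 × 290 = 5220.00, centroid at (130.00, 165.00).
top flange: A = 140 × 22 = 3080.00, centroid at (130.00, 321.00).
ΣA = 13500.00 mm²
ΣAX̄ = (5200.00)(130.00) + (5220.00)(130.00) + (3080.00)(130.00) = 1755000.00 mm³
ΣAȲ = (5200.00)(10.00) + (5220.00)(165.00) + (3080.00)(321.00) = 1901980.00 mm³
X̄ = 1755000.00 / 13500.00 = 130.00 mm
Ȳ = 1901980.00 / 13500.00 = 140.89 mm

X̄ = 130.00 mm, Ȳ = 140.89 mm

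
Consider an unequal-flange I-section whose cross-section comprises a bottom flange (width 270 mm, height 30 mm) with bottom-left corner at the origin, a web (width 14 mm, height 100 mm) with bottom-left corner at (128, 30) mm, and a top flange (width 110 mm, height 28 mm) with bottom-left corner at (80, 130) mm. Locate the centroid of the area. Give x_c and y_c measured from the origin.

x_c = 135.00 mm, y_c = 53.82 mm

Part | A | x̄ᵢ | ȳᵢ | A·x̄ᵢ | A·ȳᵢ
bottom flange | 8100.00 | 135.00 | 15.00 | 1093500.00 | 121500.00
web | 1400.00 | 135.00 | 80.00 | 189000.00 | 112000.00
top flange | 3080.00 | 135.00 | 144.00 | 415800.00 | 443520.00
Σ | 12580.00 |  |  | 1698300.00 | 677020.00
x_c = 1698300.00 / 12580.00 = 135.00 mm
y_c = 677020.00 / 12580.00 = 53.82 mm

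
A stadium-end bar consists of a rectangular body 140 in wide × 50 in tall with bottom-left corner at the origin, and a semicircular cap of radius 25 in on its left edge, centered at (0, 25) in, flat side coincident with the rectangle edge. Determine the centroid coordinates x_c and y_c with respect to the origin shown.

rectangular body: A = 140 × 50 = 7000.00, centroid at (70.00, 25.00).
semicircular end: A = ½π·25² = 981.75, centroid at (-10.61, 25.00).
ΣA = 7981.75 in², ΣAx_c = 479583.33 in³, ΣAy_c = 199543.69 in³.
x_c = 479583.33/7981.75 = 60.09 in; y_c = 199543.69/7981.75 = 25.00 in.

x_c = 60.09 in, y_c = 25.00 in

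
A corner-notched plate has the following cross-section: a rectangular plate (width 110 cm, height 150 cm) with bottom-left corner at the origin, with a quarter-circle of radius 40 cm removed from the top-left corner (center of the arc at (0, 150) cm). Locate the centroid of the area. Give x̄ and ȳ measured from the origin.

x̄ = 58.13 cm, ȳ = 70.22 cm

Part | A | x̄ᵢ | ȳᵢ | A·x̄ᵢ | A·ȳᵢ
plate | 16500.00 | 55.00 | 75.00 | 907500.00 | 1237500.00
removed quarter-circle | -1256.64 | 16.98 | 133.02 | -21333.33 | -167162.23
Σ | 15243.36 |  |  | 886166.67 | 1070337.77
x̄ = 886166.67 / 15243.36 = 58.13 cm
ȳ = 1070337.77 / 15243.36 = 70.22 cm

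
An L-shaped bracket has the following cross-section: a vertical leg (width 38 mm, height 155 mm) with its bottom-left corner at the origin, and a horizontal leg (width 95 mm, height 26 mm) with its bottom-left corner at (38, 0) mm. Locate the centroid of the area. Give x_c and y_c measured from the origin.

vertical leg: A = 38 × 155 = 5890.00, centroid at (19.00, 77.50).
horizontal leg: A = 95 × 26 = 2470.00, centroid at (85.50, 13.00).
ΣA = 8360.00 mm², ΣAx_c = 323095.00 mm³, ΣAy_c = 488585.00 mm³.
x_c = 323095.00/8360.00 = 38.65 mm; y_c = 488585.00/8360.00 = 58.44 mm.

x_c = 38.65 mm, y_c = 58.44 mm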